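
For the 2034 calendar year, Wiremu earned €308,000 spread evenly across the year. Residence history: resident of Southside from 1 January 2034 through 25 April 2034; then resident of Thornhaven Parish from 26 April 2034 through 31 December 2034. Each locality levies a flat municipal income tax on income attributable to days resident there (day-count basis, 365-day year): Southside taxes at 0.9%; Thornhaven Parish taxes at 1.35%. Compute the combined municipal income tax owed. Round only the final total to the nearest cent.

Southside, 1 January – 25 April 2034: 115 days → €308,000 × 0.9% × 115/365 = €873.3699
Thornhaven Parish, 26 April – 31 December 2034: 250 days → €308,000 × 1.35% × 250/365 = €2,847.9452
Total = €3,721.3151

€3,721.32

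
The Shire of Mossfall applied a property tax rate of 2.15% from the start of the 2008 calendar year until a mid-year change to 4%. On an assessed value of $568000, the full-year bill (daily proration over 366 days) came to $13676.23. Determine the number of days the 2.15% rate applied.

Let d = days at the first rate; then 366 − d days at the second rate.
$568000 × [2.15%·d + 4%·(366−d)] / 366 = $13676.23
Solving gives d = 315, so the new rate took effect on 11 Nov 2008.

315 days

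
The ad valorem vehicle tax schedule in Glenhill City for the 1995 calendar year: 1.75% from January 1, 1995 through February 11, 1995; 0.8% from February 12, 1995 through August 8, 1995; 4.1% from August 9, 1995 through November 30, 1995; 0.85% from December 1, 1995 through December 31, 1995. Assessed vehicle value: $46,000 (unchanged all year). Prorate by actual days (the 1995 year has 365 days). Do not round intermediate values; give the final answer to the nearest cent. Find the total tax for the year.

January 1 – February 11, 1995: 42 days at 1.75% → $46,000 × 1.75% × 42/365 = $92.6301
February 12 – August 8, 1995: 178 days at 0.8% → $46,000 × 0.8% × 178/365 = $179.4630
August 9 – November 30, 1995: 114 days at 4.1% → $46,000 × 4.1% × 114/365 = $589.0521
December 1 – December 31, 1995: 31 days at 0.85% → $46,000 × 0.85% × 31/365 = $33.2082
Total = $894.3534

$894.35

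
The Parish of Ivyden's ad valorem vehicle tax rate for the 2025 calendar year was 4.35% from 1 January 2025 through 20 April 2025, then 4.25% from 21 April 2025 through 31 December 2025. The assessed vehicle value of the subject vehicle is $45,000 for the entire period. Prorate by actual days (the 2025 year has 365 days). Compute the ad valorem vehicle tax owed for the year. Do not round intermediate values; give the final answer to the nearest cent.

$1,926.06

1 January – 20 April 2025: 110 days at 4.35% → $45,000 × 4.35% × 110/365 = $589.9315
21 April – 31 December 2025: 255 days at 4.25% → $45,000 × 4.25% × 255/365 = $1,336.1301
Total = $1,926.0616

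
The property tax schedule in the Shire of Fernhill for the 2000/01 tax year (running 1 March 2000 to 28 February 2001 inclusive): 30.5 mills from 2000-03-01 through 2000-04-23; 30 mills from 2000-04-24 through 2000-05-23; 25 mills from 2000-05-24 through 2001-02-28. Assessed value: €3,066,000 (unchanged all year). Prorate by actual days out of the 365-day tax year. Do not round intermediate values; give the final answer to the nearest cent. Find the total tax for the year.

2000-03-01 to 2000-04-23: 54 days at 30.5 mills → €3,066,000 × 3.05% × 54/365 = €13,834.8000
2000-04-24 to 2000-05-23: 30 days at 30 mills → €3,066,000 × 3% × 30/365 = €7,560.0000
2000-05-24 to 2001-02-28: 281 days at 25 mills → €3,066,000 × 2.5% × 281/365 = €59,010.0000
Total = €80,404.8000

€80,404.80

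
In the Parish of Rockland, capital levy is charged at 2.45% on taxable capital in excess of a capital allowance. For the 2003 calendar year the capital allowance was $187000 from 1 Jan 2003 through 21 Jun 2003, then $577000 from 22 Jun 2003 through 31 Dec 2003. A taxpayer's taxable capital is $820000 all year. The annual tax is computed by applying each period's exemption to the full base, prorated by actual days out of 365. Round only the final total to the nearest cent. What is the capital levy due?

$10456.13

1 Jan – 21 Jun 2003: 172 days, exemption $187000 → ($820000 − $187000) × 2.45% × 172/365 = $7308.1151
22 Jun – 31 Dec 2003: 193 days, exemption $577000 → ($820000 − $577000) × 2.45% × 193/365 = $3148.0151
Total = $10456.1301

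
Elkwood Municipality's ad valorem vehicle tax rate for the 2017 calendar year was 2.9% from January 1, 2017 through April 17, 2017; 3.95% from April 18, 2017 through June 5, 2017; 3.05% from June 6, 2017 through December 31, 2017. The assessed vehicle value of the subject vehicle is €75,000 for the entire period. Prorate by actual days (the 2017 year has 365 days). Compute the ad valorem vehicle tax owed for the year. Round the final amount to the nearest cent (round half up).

January 1 – April 17, 2017: 107 days at 2.9% → €75,000 × 2.9% × 107/365 = €637.6027
April 18 – June 5, 2017: 49 days at 3.95% → €75,000 × 3.95% × 49/365 = €397.7055
June 6 – December 31, 2017: 209 days at 3.05% → €75,000 × 3.05% × 209/365 = €1,309.8288
Total = €2,345.1370

€2,345.14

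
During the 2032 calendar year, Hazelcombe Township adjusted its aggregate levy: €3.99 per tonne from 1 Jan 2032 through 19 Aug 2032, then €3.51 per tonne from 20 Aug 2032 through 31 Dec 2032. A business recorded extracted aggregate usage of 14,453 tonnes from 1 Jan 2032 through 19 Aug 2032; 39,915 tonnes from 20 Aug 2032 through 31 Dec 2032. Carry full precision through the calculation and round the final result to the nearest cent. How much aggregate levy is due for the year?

€197,769.12

1 Jan – 19 Aug 2032: 14,453 tonnes at €3.99/tonne → €57,667.47
20 Aug – 31 Dec 2032: 39,915 tonnes at €3.51/tonne → €140,101.65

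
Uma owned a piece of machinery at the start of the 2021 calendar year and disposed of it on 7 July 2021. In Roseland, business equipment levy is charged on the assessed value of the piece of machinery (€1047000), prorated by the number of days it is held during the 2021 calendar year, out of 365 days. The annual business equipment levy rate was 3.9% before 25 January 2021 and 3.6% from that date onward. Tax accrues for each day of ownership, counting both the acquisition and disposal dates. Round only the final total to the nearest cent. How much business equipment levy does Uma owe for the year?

€19620.49

1 January – 24 January 2021: 24 days at 3.9% → €1047000 × 3.9% × 24/365 = €2684.9096
25 January – 7 July 2021: 164 days at 3.6% → €1047000 × 3.6% × 164/365 = €16935.5836
Total = €19620.4932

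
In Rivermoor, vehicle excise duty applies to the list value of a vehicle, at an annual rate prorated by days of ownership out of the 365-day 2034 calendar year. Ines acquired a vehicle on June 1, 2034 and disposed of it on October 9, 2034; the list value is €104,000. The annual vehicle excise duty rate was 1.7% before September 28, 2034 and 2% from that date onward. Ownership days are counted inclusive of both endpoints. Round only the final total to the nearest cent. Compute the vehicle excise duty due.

€644.80

June 1 – September 27, 2034: 119 days at 1.7% → €104,000 × 1.7% × 119/365 = €576.4164
September 28 – October 9, 2034: 12 days at 2% → €104,000 × 2% × 12/365 = €68.3836
Total = €644.8000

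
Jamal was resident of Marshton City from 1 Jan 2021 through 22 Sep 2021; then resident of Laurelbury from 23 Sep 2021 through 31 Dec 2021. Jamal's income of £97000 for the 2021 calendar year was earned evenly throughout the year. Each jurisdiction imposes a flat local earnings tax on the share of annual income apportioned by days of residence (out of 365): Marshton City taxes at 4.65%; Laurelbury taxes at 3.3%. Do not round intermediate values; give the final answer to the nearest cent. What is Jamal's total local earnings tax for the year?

£4151.73

Marshton City, 1 Jan – 22 Sep 2021: 265 days → £97000 × 4.65% × 265/365 = £3274.7466
Laurelbury, 23 Sep – 31 Dec 2021: 100 days → £97000 × 3.3% × 100/365 = £876.9863
Total = £4151.7329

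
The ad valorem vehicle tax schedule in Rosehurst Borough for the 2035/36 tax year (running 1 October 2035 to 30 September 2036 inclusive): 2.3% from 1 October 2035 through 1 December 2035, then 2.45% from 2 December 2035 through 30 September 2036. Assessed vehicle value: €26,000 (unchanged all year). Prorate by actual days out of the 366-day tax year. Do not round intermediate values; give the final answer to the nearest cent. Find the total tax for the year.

€630.39

1 October – 1 December 2035: 62 days at 2.3% → €26,000 × 2.3% × 62/366 = €101.3005
2 December 2035 – 30 September 2036: 304 days at 2.45% → €26,000 × 2.45% × 304/366 = €529.0929
Total = €630.3934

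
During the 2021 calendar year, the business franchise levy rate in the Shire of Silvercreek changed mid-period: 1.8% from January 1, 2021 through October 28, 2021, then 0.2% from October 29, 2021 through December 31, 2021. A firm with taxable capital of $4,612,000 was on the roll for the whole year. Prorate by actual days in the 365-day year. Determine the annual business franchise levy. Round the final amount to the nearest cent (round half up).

January 1 – October 28, 2021: 301 days at 1.8% → $4,612,000 × 1.8% × 301/365 = $68,459.7699
October 29 – December 31, 2021: 64 days at 0.2% → $4,612,000 × 0.2% × 64/365 = $1,617.3589
Total = $70,077.1288

$70,077.13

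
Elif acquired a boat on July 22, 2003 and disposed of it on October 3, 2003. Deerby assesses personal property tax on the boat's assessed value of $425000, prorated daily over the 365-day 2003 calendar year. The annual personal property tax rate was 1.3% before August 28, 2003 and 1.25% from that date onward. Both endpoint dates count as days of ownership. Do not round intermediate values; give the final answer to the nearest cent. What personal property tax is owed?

$1098.60

July 22 – August 27, 2003: 37 days at 1.3% → $425000 × 1.3% × 37/365 = $560.0685
August 28 – October 3, 2003: 37 days at 1.25% → $425000 × 1.25% × 37/365 = $538.5274
Total = $1098.5959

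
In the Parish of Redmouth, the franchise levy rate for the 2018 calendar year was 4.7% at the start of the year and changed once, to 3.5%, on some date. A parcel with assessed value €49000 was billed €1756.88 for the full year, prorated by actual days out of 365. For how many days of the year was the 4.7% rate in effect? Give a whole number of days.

Let d = days at the first rate; then 365 − d days at the second rate.
€49000 × [4.7%·d + 3.5%·(365−d)] / 365 = €1756.88
Solving gives d = 26, so the new rate took effect on 27 Jan 2018.

26 days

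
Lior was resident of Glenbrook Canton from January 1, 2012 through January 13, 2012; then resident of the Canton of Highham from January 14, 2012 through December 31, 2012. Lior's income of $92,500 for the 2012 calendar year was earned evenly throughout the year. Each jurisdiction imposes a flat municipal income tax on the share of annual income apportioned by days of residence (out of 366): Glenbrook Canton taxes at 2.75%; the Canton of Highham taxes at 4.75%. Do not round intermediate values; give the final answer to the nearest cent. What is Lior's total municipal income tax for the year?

$4,328.04

Glenbrook Canton, January 1 – January 13, 2012: 13 days → $92,500 × 2.75% × 13/366 = $90.3518
The Canton of Highham, January 14 – December 31, 2012: 353 days → $92,500 × 4.75% × 353/366 = $4,237.6878
Total = $4,328.0396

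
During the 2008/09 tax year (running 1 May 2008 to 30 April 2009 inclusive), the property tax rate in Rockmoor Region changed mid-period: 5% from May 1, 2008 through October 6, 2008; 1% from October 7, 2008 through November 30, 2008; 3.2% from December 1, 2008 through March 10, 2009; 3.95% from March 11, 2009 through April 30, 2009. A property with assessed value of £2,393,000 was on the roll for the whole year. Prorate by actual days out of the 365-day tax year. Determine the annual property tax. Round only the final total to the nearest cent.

£89,914.52

May 1 – October 6, 2008: 159 days at 5% → £2,393,000 × 5% × 159/365 = £52,121.5068
October 7 – November 30, 2008: 55 days at 1% → £2,393,000 × 1% × 55/365 = £3,605.8904
December 1, 2008 – March 10, 2009: 100 days at 3.2% → £2,393,000 × 3.2% × 100/365 = £20,979.7260
March 11 – April 30, 2009: 51 days at 3.95% → £2,393,000 × 3.95% × 51/365 = £13,207.3932
Total = £89,914.5164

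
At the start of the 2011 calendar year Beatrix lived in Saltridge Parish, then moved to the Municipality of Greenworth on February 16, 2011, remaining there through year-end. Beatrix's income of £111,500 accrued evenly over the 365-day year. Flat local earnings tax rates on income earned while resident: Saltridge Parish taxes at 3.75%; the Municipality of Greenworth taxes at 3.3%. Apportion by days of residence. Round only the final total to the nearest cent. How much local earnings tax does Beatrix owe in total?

£3,742.73

Saltridge Parish, January 1 – February 15, 2011: 46 days → £111,500 × 3.75% × 46/365 = £526.9521
The Municipality of Greenworth, February 16 – December 31, 2011: 319 days → £111,500 × 3.3% × 319/365 = £3,215.7822
Total = £3,742.7342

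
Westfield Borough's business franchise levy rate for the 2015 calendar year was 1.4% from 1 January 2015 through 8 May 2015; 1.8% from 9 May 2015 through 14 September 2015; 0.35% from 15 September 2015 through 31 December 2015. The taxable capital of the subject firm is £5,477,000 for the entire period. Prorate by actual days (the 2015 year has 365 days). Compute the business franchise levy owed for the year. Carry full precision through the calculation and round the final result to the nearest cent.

£67,404.61

1 January – 8 May 2015: 128 days at 1.4% → £5,477,000 × 1.4% × 128/365 = £26,889.8192
9 May – 14 September 2015: 129 days at 1.8% → £5,477,000 × 1.8% × 129/365 = £34,842.7233
15 September – 31 December 2015: 108 days at 0.35% → £5,477,000 × 0.35% × 108/365 = £5,672.0712
Total = £67,404.6137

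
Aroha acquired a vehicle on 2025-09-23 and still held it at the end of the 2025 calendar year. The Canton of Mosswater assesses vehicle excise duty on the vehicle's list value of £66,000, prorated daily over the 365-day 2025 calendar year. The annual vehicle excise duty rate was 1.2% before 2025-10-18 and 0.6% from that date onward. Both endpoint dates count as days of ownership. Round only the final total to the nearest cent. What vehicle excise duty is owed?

2025-09-23 to 2025-10-17: 25 days at 1.2% → £66,000 × 1.2% × 25/365 = £54.2466
2025-10-18 to 2025-12-31: 75 days at 0.6% → £66,000 × 0.6% × 75/365 = £81.3699
Total = £135.6164

£135.62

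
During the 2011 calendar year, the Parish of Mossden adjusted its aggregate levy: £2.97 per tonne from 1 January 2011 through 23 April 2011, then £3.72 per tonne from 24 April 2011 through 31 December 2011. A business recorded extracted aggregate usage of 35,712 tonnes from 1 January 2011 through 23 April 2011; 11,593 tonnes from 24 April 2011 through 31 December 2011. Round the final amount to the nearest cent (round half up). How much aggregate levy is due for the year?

£149190.60

1 January – 23 April 2011: 35,712 tonnes at £2.97/tonne → £106064.64
24 April – 31 December 2011: 11,593 tonnes at £3.72/tonne → £43125.96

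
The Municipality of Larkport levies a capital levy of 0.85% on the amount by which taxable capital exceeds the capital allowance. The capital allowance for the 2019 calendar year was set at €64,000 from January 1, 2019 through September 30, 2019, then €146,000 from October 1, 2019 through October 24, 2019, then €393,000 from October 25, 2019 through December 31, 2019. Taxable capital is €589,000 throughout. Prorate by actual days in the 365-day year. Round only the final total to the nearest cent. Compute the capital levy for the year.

€3,895.68

January 1 – September 30, 2019: 273 days, exemption €64,000 → (€589,000 − €64,000) × 0.85% × 273/365 = €3,337.7055
October 1 – October 24, 2019: 24 days, exemption €146,000 → (€589,000 − €146,000) × 0.85% × 24/365 = €247.5945
October 25 – December 31, 2019: 68 days, exemption €393,000 → (€589,000 − €393,000) × 0.85% × 68/365 = €310.3781
Total = €3,895.6781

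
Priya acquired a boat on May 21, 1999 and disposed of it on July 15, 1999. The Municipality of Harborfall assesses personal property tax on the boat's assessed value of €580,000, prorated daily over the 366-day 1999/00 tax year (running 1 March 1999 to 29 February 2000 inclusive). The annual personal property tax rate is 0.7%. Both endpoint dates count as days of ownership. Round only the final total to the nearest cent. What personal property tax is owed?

€621.20

Days held (May 21 – July 15, 1999): 56 out of 366
Tax = €580,000 × 0.7% × 56/366 = €621.2022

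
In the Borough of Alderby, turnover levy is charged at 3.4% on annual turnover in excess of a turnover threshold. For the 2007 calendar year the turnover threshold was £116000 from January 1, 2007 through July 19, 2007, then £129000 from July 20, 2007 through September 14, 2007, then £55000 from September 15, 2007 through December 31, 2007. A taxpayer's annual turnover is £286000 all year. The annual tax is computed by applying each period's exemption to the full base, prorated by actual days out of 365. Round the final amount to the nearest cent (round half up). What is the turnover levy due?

January 1 – July 19, 2007: 200 days, exemption £116000 → (£286000 − £116000) × 3.4% × 200/365 = £3167.1233
July 20 – September 14, 2007: 57 days, exemption £129000 → (£286000 − £129000) × 3.4% × 57/365 = £833.6055
September 15 – December 31, 2007: 108 days, exemption £55000 → (£286000 − £55000) × 3.4% × 108/365 = £2323.9233
Total = £6324.6521

£6324.65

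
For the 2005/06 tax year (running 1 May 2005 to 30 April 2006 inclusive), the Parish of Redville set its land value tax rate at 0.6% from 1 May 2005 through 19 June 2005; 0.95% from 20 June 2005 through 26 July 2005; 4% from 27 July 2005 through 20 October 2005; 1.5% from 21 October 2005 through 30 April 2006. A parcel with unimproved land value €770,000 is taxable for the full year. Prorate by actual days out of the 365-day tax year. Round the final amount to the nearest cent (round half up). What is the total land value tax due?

1 May – 19 June 2005: 50 days at 0.6% → €770,000 × 0.6% × 50/365 = €632.8767
20 June – 26 July 2005: 37 days at 0.95% → €770,000 × 0.95% × 37/365 = €741.5205
27 July – 20 October 2005: 86 days at 4% → €770,000 × 4% × 86/365 = €7,256.9863
21 October 2005 – 30 April 2006: 192 days at 1.5% → €770,000 × 1.5% × 192/365 = €6,075.6164
Total = €14,707.0000

€14,707.00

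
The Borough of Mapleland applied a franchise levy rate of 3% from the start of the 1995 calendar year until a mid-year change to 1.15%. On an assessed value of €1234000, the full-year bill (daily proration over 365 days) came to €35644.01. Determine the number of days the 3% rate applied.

343 days

Let d = days at the first rate; then 365 − d days at the second rate.
€1234000 × [3%·d + 1.15%·(365−d)] / 365 = €35644.01
Solving gives d = 343, so the new rate took effect on December 10, 1995.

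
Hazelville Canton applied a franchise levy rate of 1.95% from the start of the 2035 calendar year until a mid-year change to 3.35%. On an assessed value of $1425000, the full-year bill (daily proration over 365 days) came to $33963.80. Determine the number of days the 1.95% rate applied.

Let d = days at the first rate; then 365 − d days at the second rate.
$1425000 × [1.95%·d + 3.35%·(365−d)] / 365 = $33963.80
Solving gives d = 252, so the new rate took effect on 10 Sep 2035.

252 days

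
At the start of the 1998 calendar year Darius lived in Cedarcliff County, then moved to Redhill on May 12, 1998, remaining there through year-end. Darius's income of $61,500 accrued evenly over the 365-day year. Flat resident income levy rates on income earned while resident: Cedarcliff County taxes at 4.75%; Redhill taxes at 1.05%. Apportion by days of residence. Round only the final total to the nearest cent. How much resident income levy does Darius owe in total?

Cedarcliff County, January 1 – May 11, 1998: 131 days → $61,500 × 4.75% × 131/365 = $1,048.4486
Redhill, May 12 – December 31, 1998: 234 days → $61,500 × 1.05% × 234/365 = $413.9877
Total = $1,462.4363

$1,462.44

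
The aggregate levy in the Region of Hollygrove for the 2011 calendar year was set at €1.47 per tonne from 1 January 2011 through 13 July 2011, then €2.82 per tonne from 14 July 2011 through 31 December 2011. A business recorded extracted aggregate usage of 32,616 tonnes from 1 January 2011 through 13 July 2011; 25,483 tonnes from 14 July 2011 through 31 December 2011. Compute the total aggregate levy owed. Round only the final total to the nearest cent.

€119,807.58

1 January – 13 July 2011: 32,616 tonnes at €1.47/tonne → €47,945.52
14 July – 31 December 2011: 25,483 tonnes at €2.82/tonne → €71,862.06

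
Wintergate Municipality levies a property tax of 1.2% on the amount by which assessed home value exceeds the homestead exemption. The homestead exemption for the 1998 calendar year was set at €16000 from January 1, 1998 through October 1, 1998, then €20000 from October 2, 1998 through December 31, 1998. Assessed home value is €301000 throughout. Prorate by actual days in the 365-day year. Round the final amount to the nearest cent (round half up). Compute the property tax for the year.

January 1 – October 1, 1998: 274 days, exemption €16000 → (€301000 − €16000) × 1.2% × 274/365 = €2567.3425
October 2 – December 31, 1998: 91 days, exemption €20000 → (€301000 − €20000) × 1.2% × 91/365 = €840.6904
Total = €3408.0329

€3408.03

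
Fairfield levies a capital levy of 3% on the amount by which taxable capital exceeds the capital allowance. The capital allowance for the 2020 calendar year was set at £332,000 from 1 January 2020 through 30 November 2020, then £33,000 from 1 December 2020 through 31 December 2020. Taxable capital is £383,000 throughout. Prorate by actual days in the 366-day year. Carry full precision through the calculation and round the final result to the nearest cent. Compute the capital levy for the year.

1 January – 30 November 2020: 335 days, exemption £332,000 → (£383,000 − £332,000) × 3% × 335/366 = £1,400.4098
1 December – 31 December 2020: 31 days, exemption £33,000 → (£383,000 − £33,000) × 3% × 31/366 = £889.3443
Total = £2,289.7541

£2,289.75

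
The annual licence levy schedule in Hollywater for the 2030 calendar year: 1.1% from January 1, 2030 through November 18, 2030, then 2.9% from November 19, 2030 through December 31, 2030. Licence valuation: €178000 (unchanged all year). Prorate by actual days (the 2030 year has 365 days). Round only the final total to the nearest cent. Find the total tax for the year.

January 1 – November 18, 2030: 322 days at 1.1% → €178000 × 1.1% × 322/365 = €1727.3315
November 19 – December 31, 2030: 43 days at 2.9% → €178000 × 2.9% × 43/365 = €608.1260
Total = €2335.4575

€2335.46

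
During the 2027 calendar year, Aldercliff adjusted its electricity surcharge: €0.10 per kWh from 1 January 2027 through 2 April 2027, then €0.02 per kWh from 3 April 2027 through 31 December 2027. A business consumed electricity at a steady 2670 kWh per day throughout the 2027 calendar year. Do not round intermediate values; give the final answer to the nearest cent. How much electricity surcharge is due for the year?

€39142.20

1 January – 2 April 2027: 92 days × 2670 kWh/day = 245,640 kWh at €0.10/kWh → €24564.00
3 April – 31 December 2027: 273 days × 2670 kWh/day = 728,910 kWh at €0.02/kWh → €14578.20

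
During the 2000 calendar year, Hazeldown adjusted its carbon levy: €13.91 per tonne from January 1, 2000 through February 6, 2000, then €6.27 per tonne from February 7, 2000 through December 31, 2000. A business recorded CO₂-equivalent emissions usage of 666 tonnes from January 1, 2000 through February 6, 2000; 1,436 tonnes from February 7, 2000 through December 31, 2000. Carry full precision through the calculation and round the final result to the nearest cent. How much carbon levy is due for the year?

January 1 – February 6, 2000: 666 tonnes at €13.91/tonne → €9264.06
February 7 – December 31, 2000: 1,436 tonnes at €6.27/tonne → €9003.72

€18267.78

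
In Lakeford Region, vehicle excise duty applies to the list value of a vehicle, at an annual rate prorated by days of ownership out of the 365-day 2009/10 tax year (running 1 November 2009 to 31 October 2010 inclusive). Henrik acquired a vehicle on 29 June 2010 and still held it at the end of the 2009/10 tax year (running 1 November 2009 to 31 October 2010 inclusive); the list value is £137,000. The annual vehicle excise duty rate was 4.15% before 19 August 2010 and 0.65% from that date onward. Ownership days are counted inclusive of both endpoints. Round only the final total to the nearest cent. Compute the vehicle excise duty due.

29 June – 18 August 2010: 51 days at 4.15% → £137,000 × 4.15% × 51/365 = £794.4123
19 August – 31 October 2010: 74 days at 0.65% → £137,000 × 0.65% × 74/365 = £180.5397
Total = £974.9521

£974.95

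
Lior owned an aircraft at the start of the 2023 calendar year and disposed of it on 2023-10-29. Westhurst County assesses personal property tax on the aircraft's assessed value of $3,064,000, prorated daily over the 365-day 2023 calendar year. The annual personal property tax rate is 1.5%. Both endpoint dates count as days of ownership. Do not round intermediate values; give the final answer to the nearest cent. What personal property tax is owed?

$38,027.18

Days held (2023-01-01 to 2023-10-29): 302 out of 365
Tax = $3,064,000 × 1.5% × 302/365 = $38,027.1781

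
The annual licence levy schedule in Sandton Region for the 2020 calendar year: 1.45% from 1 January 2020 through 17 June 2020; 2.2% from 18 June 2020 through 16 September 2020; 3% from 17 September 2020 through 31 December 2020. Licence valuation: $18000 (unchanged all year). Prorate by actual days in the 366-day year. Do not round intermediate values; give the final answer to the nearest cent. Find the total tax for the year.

$375.37

1 January – 17 June 2020: 169 days at 1.45% → $18000 × 1.45% × 169/366 = $120.5164
18 June – 16 September 2020: 91 days at 2.2% → $18000 × 2.2% × 91/366 = $98.4590
17 September – 31 December 2020: 106 days at 3% → $18000 × 3% × 106/366 = $156.3934
Total = $375.3689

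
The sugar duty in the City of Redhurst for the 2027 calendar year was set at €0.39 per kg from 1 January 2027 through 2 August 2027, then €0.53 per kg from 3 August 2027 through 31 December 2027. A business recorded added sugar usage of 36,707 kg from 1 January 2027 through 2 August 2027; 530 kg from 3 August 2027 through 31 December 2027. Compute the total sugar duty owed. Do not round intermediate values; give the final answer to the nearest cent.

€14,596.63

1 January – 2 August 2027: 36,707 kg at €0.39/kg → €14,315.73
3 August – 31 December 2027: 530 kg at €0.53/kg → €280.90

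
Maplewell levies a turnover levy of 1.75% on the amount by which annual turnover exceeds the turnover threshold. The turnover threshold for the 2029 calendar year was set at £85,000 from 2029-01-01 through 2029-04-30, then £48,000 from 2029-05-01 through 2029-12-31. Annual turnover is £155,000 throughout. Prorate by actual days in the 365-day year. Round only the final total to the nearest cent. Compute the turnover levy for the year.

£1,659.62

2029-01-01 to 2029-04-30: 120 days, exemption £85,000 → (£155,000 − £85,000) × 1.75% × 120/365 = £402.7397
2029-05-01 to 2029-12-31: 245 days, exemption £48,000 → (£155,000 − £48,000) × 1.75% × 245/365 = £1,256.8836
Total = £1,659.6233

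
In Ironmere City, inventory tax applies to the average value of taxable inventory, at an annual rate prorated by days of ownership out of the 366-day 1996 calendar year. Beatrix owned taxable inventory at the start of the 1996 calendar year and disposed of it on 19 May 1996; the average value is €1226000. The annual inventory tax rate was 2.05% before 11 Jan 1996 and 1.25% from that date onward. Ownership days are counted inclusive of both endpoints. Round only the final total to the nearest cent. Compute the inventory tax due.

€6130.00

1 Jan – 10 Jan 1996: 10 days at 2.05% → €1226000 × 2.05% × 10/366 = €686.6940
11 Jan – 19 May 1996: 130 days at 1.25% → €1226000 × 1.25% × 130/366 = €5443.3060
Total = €6130.0000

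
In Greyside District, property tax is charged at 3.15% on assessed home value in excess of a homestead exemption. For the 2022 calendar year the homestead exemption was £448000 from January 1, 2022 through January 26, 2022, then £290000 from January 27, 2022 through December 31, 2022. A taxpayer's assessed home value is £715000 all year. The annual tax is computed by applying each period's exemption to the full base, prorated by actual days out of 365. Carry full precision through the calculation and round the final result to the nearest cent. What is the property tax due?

January 1 – January 26, 2022: 26 days, exemption £448000 → (£715000 − £448000) × 3.15% × 26/365 = £599.1041
January 27 – December 31, 2022: 339 days, exemption £290000 → (£715000 − £290000) × 3.15% × 339/365 = £12433.8699
Total = £13032.9740

£13032.97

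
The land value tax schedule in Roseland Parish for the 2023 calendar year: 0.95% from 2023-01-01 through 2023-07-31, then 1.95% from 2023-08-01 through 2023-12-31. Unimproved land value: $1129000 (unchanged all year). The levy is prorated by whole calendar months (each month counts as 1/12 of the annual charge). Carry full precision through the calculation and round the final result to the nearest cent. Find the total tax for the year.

2023-01-01 to 2023-07-31: 7 months at 0.95% → $1129000 × 0.95% × 7/12 = $6256.5417
2023-08-01 to 2023-12-31: 5 months at 1.95% → $1129000 × 1.95% × 5/12 = $9173.1250
Total = $15429.6667

$15429.67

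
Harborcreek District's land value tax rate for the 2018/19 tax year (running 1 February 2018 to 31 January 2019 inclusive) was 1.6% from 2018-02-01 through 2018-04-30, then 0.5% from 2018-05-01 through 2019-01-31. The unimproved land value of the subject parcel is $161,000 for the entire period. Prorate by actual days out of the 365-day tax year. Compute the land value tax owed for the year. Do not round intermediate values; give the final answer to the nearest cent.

$1,236.83

2018-02-01 to 2018-04-30: 89 days at 1.6% → $161,000 × 1.6% × 89/365 = $628.1205
2018-05-01 to 2019-01-31: 276 days at 0.5% → $161,000 × 0.5% × 276/365 = $608.7123
Total = $1,236.8329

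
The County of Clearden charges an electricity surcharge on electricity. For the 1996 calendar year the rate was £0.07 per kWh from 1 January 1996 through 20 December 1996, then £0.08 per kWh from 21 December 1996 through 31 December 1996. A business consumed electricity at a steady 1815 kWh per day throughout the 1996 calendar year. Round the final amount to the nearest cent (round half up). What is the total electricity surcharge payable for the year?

£46,699.95

1 January – 20 December 1996: 355 days × 1815 kWh/day = 644,325 kWh at £0.07/kWh → £45,102.75
21 December – 31 December 1996: 11 days × 1815 kWh/day = 19,965 kWh at £0.08/kWh → £1,597.20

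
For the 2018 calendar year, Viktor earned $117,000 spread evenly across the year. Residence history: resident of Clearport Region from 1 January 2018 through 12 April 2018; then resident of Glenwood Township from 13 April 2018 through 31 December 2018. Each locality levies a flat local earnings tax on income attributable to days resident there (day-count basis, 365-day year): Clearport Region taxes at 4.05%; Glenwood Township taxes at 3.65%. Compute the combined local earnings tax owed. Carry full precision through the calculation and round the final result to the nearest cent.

Clearport Region, 1 January – 12 April 2018: 102 days → $117,000 × 4.05% × 102/365 = $1,324.1836
Glenwood Township, 13 April – 31 December 2018: 263 days → $117,000 × 3.65% × 263/365 = $3,077.1000
Total = $4,401.2836

$4,401.28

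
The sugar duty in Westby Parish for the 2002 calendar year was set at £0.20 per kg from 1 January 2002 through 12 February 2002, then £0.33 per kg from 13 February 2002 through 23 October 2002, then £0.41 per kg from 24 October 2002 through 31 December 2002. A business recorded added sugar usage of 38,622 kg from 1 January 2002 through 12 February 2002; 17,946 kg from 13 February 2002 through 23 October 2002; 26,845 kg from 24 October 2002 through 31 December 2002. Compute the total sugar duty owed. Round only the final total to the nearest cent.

£24,653.03

1 January – 12 February 2002: 38,622 kg at £0.20/kg → £7,724.40
13 February – 23 October 2002: 17,946 kg at £0.33/kg → £5,922.18
24 October – 31 December 2002: 26,845 kg at £0.41/kg → £11,006.45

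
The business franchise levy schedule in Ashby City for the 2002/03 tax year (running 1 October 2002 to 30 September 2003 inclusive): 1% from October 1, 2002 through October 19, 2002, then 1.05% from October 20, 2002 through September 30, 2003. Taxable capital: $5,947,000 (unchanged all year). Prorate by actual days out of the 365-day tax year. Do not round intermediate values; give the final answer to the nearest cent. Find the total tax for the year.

$62,288.72

October 1 – October 19, 2002: 19 days at 1% → $5,947,000 × 1% × 19/365 = $3,095.6986
October 20, 2002 – September 30, 2003: 346 days at 1.05% → $5,947,000 × 1.05% × 346/365 = $59,193.0164
Total = $62,288.7151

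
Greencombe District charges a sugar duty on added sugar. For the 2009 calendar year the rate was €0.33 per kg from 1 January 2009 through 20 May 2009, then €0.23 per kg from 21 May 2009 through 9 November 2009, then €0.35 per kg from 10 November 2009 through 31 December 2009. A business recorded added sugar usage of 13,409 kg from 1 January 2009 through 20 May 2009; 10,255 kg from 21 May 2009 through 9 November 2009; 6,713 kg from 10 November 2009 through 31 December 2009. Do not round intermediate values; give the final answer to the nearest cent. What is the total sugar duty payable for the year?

1 January – 20 May 2009: 13,409 kg at €0.33/kg → €4424.97
21 May – 9 November 2009: 10,255 kg at €0.23/kg → €2358.65
10 November – 31 December 2009: 6,713 kg at €0.35/kg → €2349.55

€9133.17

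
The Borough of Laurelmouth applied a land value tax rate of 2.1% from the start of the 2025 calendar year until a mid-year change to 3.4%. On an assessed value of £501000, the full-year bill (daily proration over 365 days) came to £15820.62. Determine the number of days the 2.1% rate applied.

68 days

Let d = days at the first rate; then 365 − d days at the second rate.
£501000 × [2.1%·d + 3.4%·(365−d)] / 365 = £15820.62
Solving gives d = 68, so the new rate took effect on 10 March 2025.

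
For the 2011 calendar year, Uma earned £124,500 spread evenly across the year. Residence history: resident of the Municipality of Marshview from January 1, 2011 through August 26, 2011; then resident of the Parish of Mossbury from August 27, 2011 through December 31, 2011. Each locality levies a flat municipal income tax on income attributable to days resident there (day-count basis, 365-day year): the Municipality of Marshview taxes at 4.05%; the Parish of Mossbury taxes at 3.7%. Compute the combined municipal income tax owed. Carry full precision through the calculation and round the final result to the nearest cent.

£4,890.63

The Municipality of Marshview, January 1 – August 26, 2011: 238 days → £124,500 × 4.05% × 238/365 = £3,287.8233
The Parish of Mossbury, August 27 – December 31, 2011: 127 days → £124,500 × 3.7% × 127/365 = £1,602.8096
Total = £4,890.6329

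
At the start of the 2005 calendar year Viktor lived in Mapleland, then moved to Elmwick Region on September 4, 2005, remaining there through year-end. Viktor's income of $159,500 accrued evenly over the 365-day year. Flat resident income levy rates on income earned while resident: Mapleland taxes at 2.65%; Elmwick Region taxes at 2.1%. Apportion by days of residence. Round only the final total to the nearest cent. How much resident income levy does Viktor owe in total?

Mapleland, January 1 – September 3, 2005: 246 days → $159,500 × 2.65% × 246/365 = $2,848.7137
Elmwick Region, September 4 – December 31, 2005: 119 days → $159,500 × 2.1% × 119/365 = $1,092.0288
Total = $3,940.7425

$3,940.74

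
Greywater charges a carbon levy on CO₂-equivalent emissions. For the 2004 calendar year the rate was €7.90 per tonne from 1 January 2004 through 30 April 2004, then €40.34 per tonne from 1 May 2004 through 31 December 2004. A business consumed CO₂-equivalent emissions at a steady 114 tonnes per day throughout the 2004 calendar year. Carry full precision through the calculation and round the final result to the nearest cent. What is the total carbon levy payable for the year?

€1,235,668.80

1 January – 30 April 2004: 121 days × 114 tonnes/day = 13,794 tonnes at €7.90/tonne → €108,972.60
1 May – 31 December 2004: 245 days × 114 tonnes/day = 27,930 tonnes at €40.34/tonne → €1,126,696.20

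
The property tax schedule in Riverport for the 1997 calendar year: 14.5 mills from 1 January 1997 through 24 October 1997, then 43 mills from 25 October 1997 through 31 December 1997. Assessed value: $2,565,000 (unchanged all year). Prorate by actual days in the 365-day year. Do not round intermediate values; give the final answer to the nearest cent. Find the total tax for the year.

$50,811.60

1 January – 24 October 1997: 297 days at 14.5 mills → $2,565,000 × 1.45% × 297/365 = $30,263.4863
25 October – 31 December 1997: 68 days at 43 mills → $2,565,000 × 4.3% × 68/365 = $20,548.1096
Total = $50,811.5959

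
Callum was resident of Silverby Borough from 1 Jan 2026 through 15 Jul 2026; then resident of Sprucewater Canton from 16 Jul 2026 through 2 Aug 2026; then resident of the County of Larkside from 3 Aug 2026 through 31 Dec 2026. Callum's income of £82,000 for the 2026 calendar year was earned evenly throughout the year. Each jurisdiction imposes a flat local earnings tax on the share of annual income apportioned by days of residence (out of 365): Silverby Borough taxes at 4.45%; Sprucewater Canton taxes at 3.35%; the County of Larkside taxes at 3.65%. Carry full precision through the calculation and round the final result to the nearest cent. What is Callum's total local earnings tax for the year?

Silverby Borough, 1 Jan – 15 Jul 2026: 196 days → £82,000 × 4.45% × 196/365 = £1,959.4630
Sprucewater Canton, 16 Jul – 2 Aug 2026: 18 days → £82,000 × 3.35% × 18/365 = £135.4685
The County of Larkside, 3 Aug – 31 Dec 2026: 151 days → £82,000 × 3.65% × 151/365 = £1,238.2000
Total = £3,333.1315

£3,333.13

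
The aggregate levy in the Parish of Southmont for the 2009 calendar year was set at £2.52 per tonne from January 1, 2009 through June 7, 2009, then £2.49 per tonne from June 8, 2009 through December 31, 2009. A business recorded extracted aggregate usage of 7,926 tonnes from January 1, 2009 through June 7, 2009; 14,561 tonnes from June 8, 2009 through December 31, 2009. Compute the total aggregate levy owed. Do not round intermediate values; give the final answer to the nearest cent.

January 1 – June 7, 2009: 7,926 tonnes at £2.52/tonne → £19973.52
June 8 – December 31, 2009: 14,561 tonnes at £2.49/tonne → £36256.89

£56230.41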